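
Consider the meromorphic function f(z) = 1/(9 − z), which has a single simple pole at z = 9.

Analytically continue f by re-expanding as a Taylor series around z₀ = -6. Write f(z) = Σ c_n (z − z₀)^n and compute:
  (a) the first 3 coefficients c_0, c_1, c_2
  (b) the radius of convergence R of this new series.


Let w = z − z₀, so z = z₀ + w.
Then 9 − z = 9 − (z₀ + w) = (9 − z₀) − w = 15 − w.
f(z) = 1/(15 − w) = (1/(15)) · 1/(1 − w/(15)) = Σ_{n≥0} w^n / (15)^(n+1).
So c_n = 1/(15)^(n+1):
  c_0 = 1/(15)^1 = 1/15.
  c_1 = 1/(15)^2 = 1/225.
  c_2 = 1/(15)^3 = 1/3375.
The series is valid for |w/d| < 1, i.e. |z − z₀| < |d|.
Radius of convergence: R = |9 − z₀| = |15| = 15 (distance from z₀ to the singularity z = 9).

c_0 = 1/15, c_1 = 1/225, c_2 = 1/3375; R = 15.


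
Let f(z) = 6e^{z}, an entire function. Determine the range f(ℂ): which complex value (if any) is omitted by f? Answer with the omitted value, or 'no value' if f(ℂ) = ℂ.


Little Picard bounds the complement of f(ℂ) to at most one point.
e^{z} is never zero on ℂ, so 6·e^{z} takes every value in ℂ ∖ {0}. Adding 0 shifts the range to ℂ ∖ {0}. Thus f omits exactly the value 0.

Omitted value: 0.


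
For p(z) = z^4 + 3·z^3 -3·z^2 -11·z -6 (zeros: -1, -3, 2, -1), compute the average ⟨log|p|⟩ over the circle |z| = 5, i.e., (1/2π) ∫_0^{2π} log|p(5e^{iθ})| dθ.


Zeros: -3, -1, -1, 2; r = 5.
Inside |z| < r: -3, -1, -1, 2. Outside (|z| ≥ r): ∅.
p(0) = -6, so log|p(0)| = log(6) = 1.7918.
Apply Jensen: I(r) = log|p(0)| + Σ_k log(r/|z_k|), summed over zeros inside |z| < r.
  log(r/|z_k|) for z_k = -1: log(5/1) = 1.6094
  log(r/|z_k|) for z_k = -3: log(5/3) = 0.5108
  log(r/|z_k|) for z_k = 2: log(5/2) = 0.9163
  log(r/|z_k|) for z_k = -1: log(5/1) = 1.6094
Sum over inside zeros: 4.6460.
I(r) = log|p(0)| + (inside sum) = 1.7918 + 4.6460 = 6.4378.
Closed form (all zeros inside, monic): I(r) = n·log(r) = 4·log(5) = 6.4378. ✓

I(r) ≈ 6.4378.


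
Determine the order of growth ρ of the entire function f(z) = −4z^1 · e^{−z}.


M(r) = max_{|z|=r} |-4|·|z|^1·|e^{−z}| = 4·r^1 · e^{1r^1} (the factors attain their maxima compatibly on |z|=r). Then log M(r) = log 4 + 1·log r + 1r^1, dominated by the last term, so log log M(r) ~ 1·log r. The polynomial factor -4z^1 contributes only a log r term and does not affect the order. ρ = 1.
Therefore ρ = 1.

Order ρ = 1.


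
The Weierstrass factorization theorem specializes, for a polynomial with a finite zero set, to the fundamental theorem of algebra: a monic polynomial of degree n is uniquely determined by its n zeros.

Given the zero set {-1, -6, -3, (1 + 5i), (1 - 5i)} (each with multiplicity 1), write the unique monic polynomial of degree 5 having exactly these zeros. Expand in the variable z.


The polynomial is p(z) = ∏_{α ∈ S} (z − α), where S = {-1, -6, -3, (1 + 5i), (1 - 5i)}.
Expanding the product yields: p(z) = z^5 + 8·z^4 + 33·z^3 + 224·z^2 + 666·z + 468.
Note conjugate pairs combine to real quadratics: (z − (1+5i))(z − (1−5i)) = z² − 2z + 26.
The resulting polynomial has degree 5 and real coefficients as required.

p(z) = z^5 + 8·z^4 + 33·z^3 + 224·z^2 + 666·z + 468.


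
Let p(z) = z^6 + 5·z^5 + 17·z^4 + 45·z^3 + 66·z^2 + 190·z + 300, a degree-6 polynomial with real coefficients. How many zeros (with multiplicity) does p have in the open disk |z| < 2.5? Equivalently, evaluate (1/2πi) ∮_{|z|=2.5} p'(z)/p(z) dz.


The zeros of p are: -2, (1 + 2i), (1 - 2i), -3, (-1 + 3i), (-1 - 3i).
Their magnitudes are: 2, 2.236, 2.236, 3, 3.162, 3.162.
Zeros with |z| < R = 2.5: -2, (1 + 2i), (1 - 2i).
Count = 3.
By the argument principle, (1/2πi) ∮_{|z|=R} p'(z)/p(z) dz equals exactly this count.

Number of zeros inside |z| < 2.5: 3.


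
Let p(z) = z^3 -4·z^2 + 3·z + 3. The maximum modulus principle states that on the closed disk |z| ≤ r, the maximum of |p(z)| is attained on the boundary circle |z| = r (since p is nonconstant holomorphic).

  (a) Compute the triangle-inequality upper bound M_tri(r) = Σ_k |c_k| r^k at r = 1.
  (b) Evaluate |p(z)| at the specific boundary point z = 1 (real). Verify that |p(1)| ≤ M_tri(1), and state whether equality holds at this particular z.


Coefficients: c_0 = 3, c_1 = 3, c_2 = -4, c_3 = 1. Radius r = 1.
Part (a). Triangle bound: M_tri(r) = Σ_k |c_k| r^k
  = |3|·1^0 + |3|·1^1 + |-4|·1^2 + |1|·1^3
  = 3 + 3 + 4 + 1 = 11.
This bounds M(r) := max_{|z|=r} |p(z)| from above; equality holds iff all terms c_k z^k can be made to align in phase at a single z on |z|=r.
Part (b). At z = 1 (real, on the circle |z| = r):
  p(1) = (3)·1^0 + (3)·1^1 + (-4)·1^2 + (1)·1^3 = 3.
  |p(1)| = 3.
Check: |p(1)| = 3 ≤ 11 = M_tri(1). ✓ Equality does not hold at z = 1 (the coefficients have mixed signs, so the terms do not all align in phase there).

M_tri(1) = 11; |p(1)| = 3; equality at z=1: no.


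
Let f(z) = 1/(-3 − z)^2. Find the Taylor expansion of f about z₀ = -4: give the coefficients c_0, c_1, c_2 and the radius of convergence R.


Let w = z − z₀, so z = z₀ + w.
Then -3 − z = -3 − (z₀ + w) = (-3 − z₀) − w = 1 − w.
f(z) = 1/(1 − w)^2 = (1/(1)^2) · (1 − w/(1))^{−2}.
By the binomial series (1−u)^{−2} = Σ_{n≥0} C(n+1, 1) u^n for |u|<1, with u = w/(1):
  c_n = C(n+1, 1) / (1)^(n+2).
  c_0 = 1/(1)^2 = 1.
  c_1 = 2/(1)^3 = 2.
  c_2 = 3/(1)^4 = 3.
The series is valid for |w/d| < 1, i.e. |z − z₀| < |d|.
Radius of convergence: R = |-3 − z₀| = |1| = 1 (distance from z₀ to the singularity z = -3).

c_0 = 1, c_1 = 2, c_2 = 3; R = 1.


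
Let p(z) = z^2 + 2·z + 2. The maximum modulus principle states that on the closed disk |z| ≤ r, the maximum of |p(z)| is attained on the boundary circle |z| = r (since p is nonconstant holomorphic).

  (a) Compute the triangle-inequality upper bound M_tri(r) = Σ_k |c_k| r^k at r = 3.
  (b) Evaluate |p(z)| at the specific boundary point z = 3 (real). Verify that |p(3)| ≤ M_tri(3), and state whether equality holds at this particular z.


Coefficients: c_0 = 2, c_1 = 2, c_2 = 1. Radius r = 3.
Part (a). Triangle bound: M_tri(r) = Σ_k |c_k| r^k
  = |2|·3^0 + |2|·3^1 + |1|·3^2
  = 2 + 6 + 9 = 17.
This bounds M(r) := max_{|z|=r} |p(z)| from above; equality holds iff all terms c_k z^k can be made to align in phase at a single z on |z|=r.
Part (b). At z = 3 (real, on the circle |z| = r):
  p(3) = (2)·3^0 + (2)·3^1 + (1)·3^2 = 17.
  |p(3)| = 17.
Since all nonzero coefficients share the same sign, |p(3)| = 17 = M_tri(3); the triangle bound is attained at z = 3, so in fact M(r) = 17.

M_tri(3) = 17; |p(3)| = 17; equality at z=3: yes.


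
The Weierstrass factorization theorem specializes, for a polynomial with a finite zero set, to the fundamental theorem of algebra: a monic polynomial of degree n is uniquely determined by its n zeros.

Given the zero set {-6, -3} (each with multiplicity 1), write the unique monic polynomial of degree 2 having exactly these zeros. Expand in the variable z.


The polynomial is p(z) = ∏_{α ∈ S} (z − α), where S = {-6, -3}.
Expanding the product yields: p(z) = z^2 + 9·z + 18.
The resulting polynomial has degree 2 and real coefficients as required.

p(z) = z^2 + 9·z + 18.


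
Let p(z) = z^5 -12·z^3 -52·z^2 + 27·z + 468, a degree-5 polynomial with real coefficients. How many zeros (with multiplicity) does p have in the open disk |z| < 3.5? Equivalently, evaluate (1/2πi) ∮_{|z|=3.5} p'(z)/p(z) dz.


The zeros of p are: -3, 4, (-2 + 3i), (-2 - 3i), 3.
Their magnitudes are: 3, 4, 3.606, 3.606, 3.
Zeros with |z| < R = 3.5: -3, 3.
Count = 2.
By the argument principle, (1/2πi) ∮_{|z|=R} p'(z)/p(z) dz equals exactly this count.

Number of zeros inside |z| < 3.5: 2.


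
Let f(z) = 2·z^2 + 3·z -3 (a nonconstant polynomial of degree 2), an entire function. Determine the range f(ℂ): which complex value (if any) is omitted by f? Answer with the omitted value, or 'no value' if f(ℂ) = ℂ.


Little Picard bounds the complement of f(ℂ) to at most one point.
For every w ∈ ℂ, the equation p(z) − w = 0 is a nonconstant polynomial in z and hence has at least one root by the fundamental theorem of algebra. So p is surjective onto ℂ, omitting no value.

Omitted value: no value.


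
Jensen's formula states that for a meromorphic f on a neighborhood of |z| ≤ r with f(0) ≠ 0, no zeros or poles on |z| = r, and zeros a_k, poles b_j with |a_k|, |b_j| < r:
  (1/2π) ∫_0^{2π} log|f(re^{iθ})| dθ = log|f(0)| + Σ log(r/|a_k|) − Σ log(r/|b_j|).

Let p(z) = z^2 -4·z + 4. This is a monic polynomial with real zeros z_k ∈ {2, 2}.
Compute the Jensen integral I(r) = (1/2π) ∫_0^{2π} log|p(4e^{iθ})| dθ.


Zeros: 2, 2; r = 4.
Inside |z| < r: 2, 2. Outside (|z| ≥ r): ∅.
p(0) = 4, so log|p(0)| = log(4) = 1.3863.
Apply Jensen: I(r) = log|p(0)| + Σ_k log(r/|z_k|), summed over zeros inside |z| < r.
  log(r/|z_k|) for z_k = 2: log(4/2) = 0.6931
  log(r/|z_k|) for z_k = 2: log(4/2) = 0.6931
Sum over inside zeros: 1.3863.
I(r) = log|p(0)| + (inside sum) = 1.3863 + 1.3863 = 2.7726.
Closed form (all zeros inside, monic): I(r) = n·log(r) = 2·log(4) = 2.7726. ✓

I(r) ≈ 2.7726.


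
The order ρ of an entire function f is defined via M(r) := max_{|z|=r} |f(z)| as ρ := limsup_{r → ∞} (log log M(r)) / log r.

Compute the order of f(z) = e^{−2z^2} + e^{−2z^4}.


Each summand is entire of order 2 and 4 respectively (as in the single-exponential case). The order of a sum is at most the max of the orders, so ρ ≤ 4. For the lower bound: on |z|=r choose arg z so that -2z^4 is real positive; then |e^{-2z^4}| = e^{2r^4} while |e^{-2z^2}| ≤ e^{2r^2} = o(e^{2r^4}). So |f| ≥ e^{2r^4}(1 − o(1)) and ρ ≥ 4. Hence ρ = max(2, 4) = 4.
Therefore ρ = 4.

Order ρ = 4.


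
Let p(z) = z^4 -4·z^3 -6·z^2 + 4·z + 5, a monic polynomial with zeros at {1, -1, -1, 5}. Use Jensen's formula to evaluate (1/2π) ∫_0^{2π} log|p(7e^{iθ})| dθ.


Zeros: -1, -1, 1, 5; r = 7.
Inside |z| < r: -1, -1, 1, 5. Outside (|z| ≥ r): ∅.
p(0) = 5, so log|p(0)| = log(5) = 1.6094.
Apply Jensen: I(r) = log|p(0)| + Σ_k log(r/|z_k|), summed over zeros inside |z| < r.
  log(r/|z_k|) for z_k = 1: log(7/1) = 1.9459
  log(r/|z_k|) for z_k = -1: log(7/1) = 1.9459
  log(r/|z_k|) for z_k = -1: log(7/1) = 1.9459
  log(r/|z_k|) for z_k = 5: log(7/5) = 0.3365
Sum over inside zeros: 6.1742.
I(r) = log|p(0)| + (inside sum) = 1.6094 + 6.1742 = 7.7836.
Closed form (all zeros inside, monic): I(r) = n·log(r) = 4·log(7) = 7.7836. ✓

I(r) ≈ 7.7836.


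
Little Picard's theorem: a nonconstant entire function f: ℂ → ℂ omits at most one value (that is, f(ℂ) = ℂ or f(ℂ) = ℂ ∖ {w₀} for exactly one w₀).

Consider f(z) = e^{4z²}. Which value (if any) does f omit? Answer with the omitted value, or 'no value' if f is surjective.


Little Picard bounds the complement of f(ℂ) to at most one point.
The exponent g(z) = 4z² is a nonconstant polynomial, hence surjective onto ℂ. So e^{g(z)} takes every value in {e^w : w ∈ ℂ} = ℂ ∖ {0}. Adding 0 shifts the range to ℂ ∖ {0}. f omits exactly 0.

Omitted value: 0.


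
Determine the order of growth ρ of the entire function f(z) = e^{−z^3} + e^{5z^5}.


Each summand is entire of order 3 and 5 respectively (as in the single-exponential case). The order of a sum is at most the max of the orders, so ρ ≤ 5. For the lower bound: on |z|=r choose arg z so that 5z^5 is real positive; then |e^{5z^5}| = e^{5r^5} while |e^{-1z^3}| ≤ e^{1r^3} = o(e^{5r^5}). So |f| ≥ e^{5r^5}(1 − o(1)) and ρ ≥ 5. Hence ρ = max(3, 5) = 5.
Therefore ρ = 5.

Order ρ = 5.


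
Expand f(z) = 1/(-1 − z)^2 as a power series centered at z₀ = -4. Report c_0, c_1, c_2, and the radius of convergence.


Let w = z − z₀, so z = z₀ + w.
Then -1 − z = -1 − (z₀ + w) = (-1 − z₀) − w = 3 − w.
f(z) = 1/(3 − w)^2 = (1/(3)^2) · (1 − w/(3))^{−2}.
By the binomial series (1−u)^{−2} = Σ_{n≥0} C(n+1, 1) u^n for |u|<1, with u = w/(3):
  c_n = C(n+1, 1) / (3)^(n+2).
  c_0 = 1/(3)^2 = 1/9.
  c_1 = 2/(3)^3 = 2/27.
  c_2 = 3/(3)^4 = 1/27.
The series is valid for |w/d| < 1, i.e. |z − z₀| < |d|.
Radius of convergence: R = |-1 − z₀| = |3| = 3 (distance from z₀ to the singularity z = -1).

c_0 = 1/9, c_1 = 2/27, c_2 = 1/27; R = 3.


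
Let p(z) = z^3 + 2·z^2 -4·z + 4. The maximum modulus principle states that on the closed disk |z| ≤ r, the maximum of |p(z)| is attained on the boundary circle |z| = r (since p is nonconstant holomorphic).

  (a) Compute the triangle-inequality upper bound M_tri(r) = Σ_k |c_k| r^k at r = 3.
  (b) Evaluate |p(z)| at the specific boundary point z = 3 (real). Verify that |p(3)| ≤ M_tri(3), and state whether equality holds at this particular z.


Coefficients: c_0 = 4, c_1 = -4, c_2 = 2, c_3 = 1. Radius r = 3.
Part (a). Triangle bound: M_tri(r) = Σ_k |c_k| r^k
  = |4|·3^0 + |-4|·3^1 + |2|·3^2 + |1|·3^3
  = 4 + 12 + 18 + 27 = 61.
This bounds M(r) := max_{|z|=r} |p(z)| from above; equality holds iff all terms c_k z^k can be made to align in phase at a single z on |z|=r.
Part (b). At z = 3 (real, on the circle |z| = r):
  p(3) = (4)·3^0 + (-4)·3^1 + (2)·3^2 + (1)·3^3 = 37.
  |p(3)| = 37.
Check: |p(3)| = 37 ≤ 61 = M_tri(3). ✓ Equality does not hold at z = 3 (the coefficients have mixed signs, so the terms do not all align in phase there).

M_tri(3) = 61; |p(3)| = 37; equality at z=3: no.


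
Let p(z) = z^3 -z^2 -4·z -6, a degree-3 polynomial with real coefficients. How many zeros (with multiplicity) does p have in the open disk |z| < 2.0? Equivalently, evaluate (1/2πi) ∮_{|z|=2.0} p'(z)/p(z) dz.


The zeros of p are: 3, (-1 + 1i), (-1 - 1i).
Their magnitudes are: 3, 1.414, 1.414.
Zeros with |z| < R = 2.0: (-1 + 1i), (-1 - 1i).
Count = 2.
By the argument principle, (1/2πi) ∮_{|z|=R} p'(z)/p(z) dz equals exactly this count.

Number of zeros inside |z| < 2.0: 2.


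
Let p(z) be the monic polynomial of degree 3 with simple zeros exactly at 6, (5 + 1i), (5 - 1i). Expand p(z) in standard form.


The polynomial is p(z) = ∏_{α ∈ S} (z − α), where S = {6, (5 + 1i), (5 - 1i)}.
Expanding the product yields: p(z) = z^3 -16·z^2 + 86·z -156.
Note conjugate pairs combine to real quadratics: (z − (5+1i))(z − (5−1i)) = z² − 10z + 26.
The resulting polynomial has degree 3 and real coefficients as required.

p(z) = z^3 -16·z^2 + 86·z -156.


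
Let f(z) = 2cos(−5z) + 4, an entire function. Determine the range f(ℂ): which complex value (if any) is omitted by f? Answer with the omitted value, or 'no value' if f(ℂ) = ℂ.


Little Picard bounds the complement of f(ℂ) to at most one point.
cos is entire and surjective onto ℂ: for every w ∈ ℂ, cos(ζ) = w has a solution ζ ∈ ℂ (e.g., via the complex inverse arccos). With ζ = −5z this gives z = ζ/(-5). Then 2·cos(−5z) takes every value in 2·ℂ = ℂ, and adding 4 is a bijection of ℂ. So f is surjective and omits no value. (Note: only on the real line is cos bounded by [−1, 1].)

Omitted value: no value.


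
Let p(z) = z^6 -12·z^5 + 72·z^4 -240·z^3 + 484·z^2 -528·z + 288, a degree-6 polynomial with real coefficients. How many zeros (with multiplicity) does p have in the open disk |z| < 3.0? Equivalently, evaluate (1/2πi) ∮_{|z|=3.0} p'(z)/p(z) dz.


The zeros of p are: (3 + 3i), (3 - 3i), (2 + 2i), (2 - 2i), (1 + 1i), (1 - 1i).
Their magnitudes are: 4.243, 4.243, 2.828, 2.828, 1.414, 1.414.
Zeros with |z| < R = 3.0: (2 + 2i), (2 - 2i), (1 + 1i), (1 - 1i).
Count = 4.
By the argument principle, (1/2πi) ∮_{|z|=R} p'(z)/p(z) dz equals exactly this count.

Number of zeros inside |z| < 3.0: 4.


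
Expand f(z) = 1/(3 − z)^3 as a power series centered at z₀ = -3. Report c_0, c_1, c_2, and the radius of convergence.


Let w = z − z₀, so z = z₀ + w.
Then 3 − z = 3 − (z₀ + w) = (3 − z₀) − w = 6 − w.
f(z) = 1/(6 − w)^3 = (1/(6)^3) · (1 − w/(6))^{−3}.
By the binomial series (1−u)^{−3} = Σ_{n≥0} C(n+2, 2) u^n for |u|<1, with u = w/(6):
  c_n = C(n+2, 2) / (6)^(n+3).
  c_0 = 1/(6)^3 = 1/216.
  c_1 = 3/(6)^4 = 1/432.
  c_2 = 6/(6)^5 = 1/1296.
The series is valid for |w/d| < 1, i.e. |z − z₀| < |d|.
Radius of convergence: R = |3 − z₀| = |6| = 6 (distance from z₀ to the singularity z = 3).

c_0 = 1/216, c_1 = 1/432, c_2 = 1/1296; R = 6.


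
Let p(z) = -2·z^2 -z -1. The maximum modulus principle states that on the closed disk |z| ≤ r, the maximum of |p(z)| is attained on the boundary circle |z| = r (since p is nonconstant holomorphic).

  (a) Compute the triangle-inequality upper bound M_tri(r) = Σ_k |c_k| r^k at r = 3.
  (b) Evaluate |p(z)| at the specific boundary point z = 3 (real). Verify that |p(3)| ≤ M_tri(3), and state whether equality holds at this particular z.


Coefficients: c_0 = -1, c_1 = -1, c_2 = -2. Radius r = 3.
Part (a). Triangle bound: M_tri(r) = Σ_k |c_k| r^k
  = |-1|·3^0 + |-1|·3^1 + |-2|·3^2
  = 1 + 3 + 18 = 22.
This bounds M(r) := max_{|z|=r} |p(z)| from above; equality holds iff all terms c_k z^k can be made to align in phase at a single z on |z|=r.
Part (b). At z = 3 (real, on the circle |z| = r):
  p(3) = (-1)·3^0 + (-1)·3^1 + (-2)·3^2 = -22.
  |p(3)| = 22.
Since all nonzero coefficients share the same sign, |p(3)| = 22 = M_tri(3); the triangle bound is attained at z = 3, so in fact M(r) = 22.

M_tri(3) = 22; |p(3)| = 22; equality at z=3: yes.


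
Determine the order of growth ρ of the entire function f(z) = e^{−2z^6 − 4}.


|e^{−2z^6 − 4}| = e^{Re(-2·z^6) + -4} ≤ e^{2|z|^6 + -4} = e^{2r^6 + -4} on |z| = r, so ρ ≤ 6. Choosing z on |z|=r so that -2·z^6 is real positive (always possible by picking arg z appropriately) gives |f(z)| = e^{2r^6 + -4}, matching the bound. The additive constant -4 does not affect log log M(r) ~ 6·log r. Hence ρ = 6.
Therefore ρ = 6.

Order ρ = 6.


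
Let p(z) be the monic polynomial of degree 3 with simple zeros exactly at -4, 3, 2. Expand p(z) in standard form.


The polynomial is p(z) = ∏_{α ∈ S} (z − α), where S = {-4, 3, 2}.
Expanding the product yields: p(z) = z^3 -z^2 -14·z + 24.
The resulting polynomial has degree 3 and real coefficients as required.

p(z) = z^3 -z^2 -14·z + 24.


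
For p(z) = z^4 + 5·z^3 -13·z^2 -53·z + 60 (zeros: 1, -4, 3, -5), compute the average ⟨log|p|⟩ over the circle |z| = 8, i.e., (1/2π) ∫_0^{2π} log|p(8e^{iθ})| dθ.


Zeros: -5, -4, 1, 3; r = 8.
Inside |z| < r: -5, -4, 1, 3. Outside (|z| ≥ r): ∅.
p(0) = 60, so log|p(0)| = log(60) = 4.0943.
Apply Jensen: I(r) = log|p(0)| + Σ_k log(r/|z_k|), summed over zeros inside |z| < r.
  log(r/|z_k|) for z_k = 1: log(8/1) = 2.0794
  log(r/|z_k|) for z_k = -4: log(8/4) = 0.6931
  log(r/|z_k|) for z_k = 3: log(8/3) = 0.9808
  log(r/|z_k|) for z_k = -5: log(8/5) = 0.4700
Sum over inside zeros: 4.2234.
I(r) = log|p(0)| + (inside sum) = 4.0943 + 4.2234 = 8.3178.
Closed form (all zeros inside, monic): I(r) = n·log(r) = 4·log(8) = 8.3178. ✓

I(r) ≈ 8.3178.


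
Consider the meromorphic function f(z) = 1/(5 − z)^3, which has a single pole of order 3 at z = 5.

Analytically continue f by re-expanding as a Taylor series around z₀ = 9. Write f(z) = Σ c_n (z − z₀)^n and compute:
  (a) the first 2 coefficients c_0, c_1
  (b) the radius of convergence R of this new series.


Let w = z − z₀, so z = z₀ + w.
Then 5 − z = 5 − (z₀ + w) = (5 − z₀) − w = -4 − w.
f(z) = 1/(-4 − w)^3 = (1/(-4)^3) · (1 − w/(-4))^{−3}.
By the binomial series (1−u)^{−3} = Σ_{n≥0} C(n+2, 2) u^n for |u|<1, with u = w/(-4):
  c_n = C(n+2, 2) / (-4)^(n+3).
  c_0 = 1/(-4)^3 = -1/64.
  c_1 = 3/(-4)^4 = 3/256.
The series is valid for |w/d| < 1, i.e. |z − z₀| < |d|.
Radius of convergence: R = |5 − z₀| = |-4| = 4 (distance from z₀ to the singularity z = 5).

c_0 = -1/64, c_1 = 3/256; R = 4.


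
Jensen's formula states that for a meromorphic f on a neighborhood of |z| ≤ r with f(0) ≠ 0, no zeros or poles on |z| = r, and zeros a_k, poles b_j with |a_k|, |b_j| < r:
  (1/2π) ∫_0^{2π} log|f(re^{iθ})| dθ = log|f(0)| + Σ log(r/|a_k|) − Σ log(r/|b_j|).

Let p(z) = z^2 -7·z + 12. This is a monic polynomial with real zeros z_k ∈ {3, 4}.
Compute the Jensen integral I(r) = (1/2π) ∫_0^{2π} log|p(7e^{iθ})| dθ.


Zeros: 3, 4; r = 7.
Inside |z| < r: 3, 4. Outside (|z| ≥ r): ∅.
p(0) = 12, so log|p(0)| = log(12) = 2.4849.
Apply Jensen: I(r) = log|p(0)| + Σ_k log(r/|z_k|), summed over zeros inside |z| < r.
  log(r/|z_k|) for z_k = 3: log(7/3) = 0.8473
  log(r/|z_k|) for z_k = 4: log(7/4) = 0.5596
Sum over inside zeros: 1.4069.
I(r) = log|p(0)| + (inside sum) = 2.4849 + 1.4069 = 3.8918.
Closed form (all zeros inside, monic): I(r) = n·log(r) = 2·log(7) = 3.8918. ✓

I(r) ≈ 3.8918.


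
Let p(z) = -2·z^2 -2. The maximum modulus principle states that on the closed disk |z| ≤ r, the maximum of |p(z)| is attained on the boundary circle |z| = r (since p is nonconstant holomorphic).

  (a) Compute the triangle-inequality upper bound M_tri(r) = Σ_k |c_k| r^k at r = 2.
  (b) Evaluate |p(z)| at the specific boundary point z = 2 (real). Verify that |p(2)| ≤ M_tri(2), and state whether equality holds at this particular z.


Coefficients: c_0 = -2, c_1 = 0, c_2 = -2. Radius r = 2.
Part (a). Triangle bound: M_tri(r) = Σ_k |c_k| r^k
  = |-2|·2^0 + |0|·2^1 + |-2|·2^2
  = 2 + 0 + 8 = 10.
This bounds M(r) := max_{|z|=r} |p(z)| from above; equality holds iff all terms c_k z^k can be made to align in phase at a single z on |z|=r.
Part (b). At z = 2 (real, on the circle |z| = r):
  p(2) = (-2)·2^0 + (0)·2^1 + (-2)·2^2 = -10.
  |p(2)| = 10.
Since all nonzero coefficients share the same sign, |p(2)| = 10 = M_tri(2); the triangle bound is attained at z = 2, so in fact M(r) = 10.

M_tri(2) = 10; |p(2)| = 10; equality at z=2: yes.


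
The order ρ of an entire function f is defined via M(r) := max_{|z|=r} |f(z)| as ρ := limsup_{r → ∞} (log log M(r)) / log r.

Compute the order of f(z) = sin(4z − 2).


sin(w) is a linear combination of e^{iw} and e^{−iw} (or e^w, e^{−w} in the hyperbolic case), so |sin(w)| ≤ e^{|w|}. With w = 4z − 2, |w| ≤ 4|z| + 2 = 4r + 2 on |z| = r, giving M(r) ≤ e^{4r + 2}, so ρ ≤ 1. On a suitable ray (z = it for sin/cos; z = t for sinh/cosh, t real → ∞), |sin(4z − 2)| grows like e^{4|t|}/2, so ρ ≥ 1. Hence ρ = 1.
Therefore ρ = 1.

Order ρ = 1.


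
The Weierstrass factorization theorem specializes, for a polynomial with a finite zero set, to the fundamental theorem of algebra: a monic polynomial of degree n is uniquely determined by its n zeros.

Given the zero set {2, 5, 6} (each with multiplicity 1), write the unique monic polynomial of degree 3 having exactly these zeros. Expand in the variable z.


The polynomial is p(z) = ∏_{α ∈ S} (z − α), where S = {2, 5, 6}.
Expanding the product yields: p(z) = z^3 -13·z^2 + 52·z -60.
The resulting polynomial has degree 3 and real coefficients as required.

p(z) = z^3 -13·z^2 + 52·z -60.


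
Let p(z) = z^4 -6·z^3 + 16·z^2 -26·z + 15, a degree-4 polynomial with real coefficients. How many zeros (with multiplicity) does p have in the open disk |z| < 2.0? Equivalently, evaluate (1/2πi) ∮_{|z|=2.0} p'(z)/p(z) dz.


The zeros of p are: 1, 3, (1 + 2i), (1 - 2i).
Their magnitudes are: 1, 3, 2.236, 2.236.
Zeros with |z| < R = 2.0: 1.
Count = 1.
By the argument principle, (1/2πi) ∮_{|z|=R} p'(z)/p(z) dz equals exactly this count.

Number of zeros inside |z| < 2.0: 1.


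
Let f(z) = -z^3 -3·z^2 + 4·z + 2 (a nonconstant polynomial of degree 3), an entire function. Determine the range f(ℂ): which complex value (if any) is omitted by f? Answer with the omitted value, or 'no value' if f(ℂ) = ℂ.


Little Picard bounds the complement of f(ℂ) to at most one point.
For every w ∈ ℂ, the equation p(z) − w = 0 is a nonconstant polynomial in z and hence has at least one root by the fundamental theorem of algebra. So p is surjective onto ℂ, omitting no value.

Omitted value: no value.


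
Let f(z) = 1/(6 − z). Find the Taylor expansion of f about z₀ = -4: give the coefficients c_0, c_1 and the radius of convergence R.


Let w = z − z₀, so z = z₀ + w.
Then 6 − z = 6 − (z₀ + w) = (6 − z₀) − w = 10 − w.
f(z) = 1/(10 − w) = (1/(10)) · 1/(1 − w/(10)) = Σ_{n≥0} w^n / (10)^(n+1).
So c_n = 1/(10)^(n+1):
  c_0 = 1/(10)^1 = 1/10.
  c_1 = 1/(10)^2 = 1/100.
The series is valid for |w/d| < 1, i.e. |z − z₀| < |d|.
Radius of convergence: R = |6 − z₀| = |10| = 10 (distance from z₀ to the singularity z = 6).

c_0 = 1/10, c_1 = 1/100; R = 10.


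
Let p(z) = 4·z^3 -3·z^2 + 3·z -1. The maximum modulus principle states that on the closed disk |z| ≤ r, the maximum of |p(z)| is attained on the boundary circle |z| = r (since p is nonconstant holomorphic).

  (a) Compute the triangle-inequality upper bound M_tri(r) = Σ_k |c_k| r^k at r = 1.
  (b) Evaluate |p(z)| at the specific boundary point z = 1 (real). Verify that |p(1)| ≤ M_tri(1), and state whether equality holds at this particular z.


Coefficients: c_0 = -1, c_1 = 3, c_2 = -3, c_3 = 4. Radius r = 1.
Part (a). Triangle bound: M_tri(r) = Σ_k |c_k| r^k
  = |-1|·1^0 + |3|·1^1 + |-3|·1^2 + |4|·1^3
  = 1 + 3 + 3 + 4 = 11.
This bounds M(r) := max_{|z|=r} |p(z)| from above; equality holds iff all terms c_k z^k can be made to align in phase at a single z on |z|=r.
Part (b). At z = 1 (real, on the circle |z| = r):
  p(1) = (-1)·1^0 + (3)·1^1 + (-3)·1^2 + (4)·1^3 = 3.
  |p(1)| = 3.
Check: |p(1)| = 3 ≤ 11 = M_tri(1). ✓ Equality does not hold at z = 1 (the coefficients have mixed signs, so the terms do not all align in phase there).

M_tri(1) = 11; |p(1)| = 3; equality at z=1: no.


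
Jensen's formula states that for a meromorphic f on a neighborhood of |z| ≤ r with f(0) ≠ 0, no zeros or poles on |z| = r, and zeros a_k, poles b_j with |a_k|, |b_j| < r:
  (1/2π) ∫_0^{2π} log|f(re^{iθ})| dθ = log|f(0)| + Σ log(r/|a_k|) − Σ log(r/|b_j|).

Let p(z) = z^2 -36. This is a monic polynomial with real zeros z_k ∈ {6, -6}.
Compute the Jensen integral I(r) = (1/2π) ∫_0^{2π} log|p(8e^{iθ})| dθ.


Zeros: -6, 6; r = 8.
Inside |z| < r: -6, 6. Outside (|z| ≥ r): ∅.
p(0) = -36, so log|p(0)| = log(36) = 3.5835.
Apply Jensen: I(r) = log|p(0)| + Σ_k log(r/|z_k|), summed over zeros inside |z| < r.
  log(r/|z_k|) for z_k = 6: log(8/6) = 0.2877
  log(r/|z_k|) for z_k = -6: log(8/6) = 0.2877
Sum over inside zeros: 0.5754.
I(r) = log|p(0)| + (inside sum) = 3.5835 + 0.5754 = 4.1589.
Closed form (all zeros inside, monic): I(r) = n·log(r) = 2·log(8) = 4.1589. ✓

I(r) ≈ 4.1589.


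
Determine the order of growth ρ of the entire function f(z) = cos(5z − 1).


cos(w) is a linear combination of e^{iw} and e^{−iw} (or e^w, e^{−w} in the hyperbolic case), so |cos(w)| ≤ e^{|w|}. With w = 5z − 1, |w| ≤ 5|z| + 1 = 5r + 1 on |z| = r, giving M(r) ≤ e^{5r + 1}, so ρ ≤ 1. On a suitable ray (z = it for sin/cos; z = t for sinh/cosh, t real → ∞), |cos(5z − 1)| grows like e^{5|t|}/2, so ρ ≥ 1. Hence ρ = 1.
Therefore ρ = 1.

Order ρ = 1.


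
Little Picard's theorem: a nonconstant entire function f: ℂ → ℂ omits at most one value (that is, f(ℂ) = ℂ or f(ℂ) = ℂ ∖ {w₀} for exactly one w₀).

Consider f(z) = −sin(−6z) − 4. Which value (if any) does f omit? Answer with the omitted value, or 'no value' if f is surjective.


Little Picard bounds the complement of f(ℂ) to at most one point.
sin is entire and surjective onto ℂ: for every w ∈ ℂ, sin(ζ) = w has a solution ζ ∈ ℂ (e.g., via the complex inverse arcsin). With ζ = −6z this gives z = ζ/(-6). Then -1·sin(−6z) takes every value in -1·ℂ = ℂ, and adding -4 is a bijection of ℂ. So f is surjective and omits no value. (Note: only on the real line is sin bounded by [−1, 1].)

Omitted value: no value.


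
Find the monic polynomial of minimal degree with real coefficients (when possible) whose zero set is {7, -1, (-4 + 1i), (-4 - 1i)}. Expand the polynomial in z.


The polynomial is p(z) = ∏_{α ∈ S} (z − α), where S = {7, -1, (-4 + 1i), (-4 - 1i)}.
Expanding the product yields: p(z) = z^4 + 2·z^3 -38·z^2 -158·z -119.
Note conjugate pairs combine to real quadratics: (z − (-4+1i))(z − (-4−1i)) = z² + 8z + 17.
The resulting polynomial has degree 4 and real coefficients as required.

p(z) = z^4 + 2·z^3 -38·z^2 -158·z -119.


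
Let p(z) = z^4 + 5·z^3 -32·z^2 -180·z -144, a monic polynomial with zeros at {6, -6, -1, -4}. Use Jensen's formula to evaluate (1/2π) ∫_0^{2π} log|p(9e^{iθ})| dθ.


Zeros: -6, -4, -1, 6; r = 9.
Inside |z| < r: -6, -4, -1, 6. Outside (|z| ≥ r): ∅.
p(0) = -144, so log|p(0)| = log(144) = 4.9698.
Apply Jensen: I(r) = log|p(0)| + Σ_k log(r/|z_k|), summed over zeros inside |z| < r.
  log(r/|z_k|) for z_k = 6: log(9/6) = 0.4055
  log(r/|z_k|) for z_k = -6: log(9/6) = 0.4055
  log(r/|z_k|) for z_k = -1: log(9/1) = 2.1972
  log(r/|z_k|) for z_k = -4: log(9/4) = 0.8109
Sum over inside zeros: 3.8191.
I(r) = log|p(0)| + (inside sum) = 4.9698 + 3.8191 = 8.7889.
Closed form (all zeros inside, monic): I(r) = n·log(r) = 4·log(9) = 8.7889. ✓

I(r) ≈ 8.7889.


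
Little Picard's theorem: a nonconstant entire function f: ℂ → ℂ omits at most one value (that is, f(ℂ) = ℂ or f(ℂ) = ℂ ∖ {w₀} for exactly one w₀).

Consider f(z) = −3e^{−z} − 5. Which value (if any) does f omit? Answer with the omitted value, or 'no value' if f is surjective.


Little Picard bounds the complement of f(ℂ) to at most one point.
e^{−z} is never zero on ℂ, so -3·e^{−z} takes every value in ℂ ∖ {0}. Adding -5 shifts the range to ℂ ∖ {-5}. Thus f omits exactly the value -5.

Omitted value: -5.


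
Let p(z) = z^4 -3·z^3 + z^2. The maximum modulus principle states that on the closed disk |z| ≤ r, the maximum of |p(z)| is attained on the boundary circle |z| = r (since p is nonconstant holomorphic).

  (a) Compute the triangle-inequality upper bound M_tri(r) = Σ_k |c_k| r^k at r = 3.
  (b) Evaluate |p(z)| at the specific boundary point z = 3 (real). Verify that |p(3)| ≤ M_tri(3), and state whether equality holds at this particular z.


Coefficients: c_0 = 0, c_1 = 0, c_2 = 1, c_3 = -3, c_4 = 1. Radius r = 3.
Part (a). Triangle bound: M_tri(r) = Σ_k |c_k| r^k
  = |0|·3^0 + |0|·3^1 + |1|·3^2 + |-3|·3^3 + |1|·3^4
  = 0 + 0 + 9 + 81 + 81 = 171.
This bounds M(r) := max_{|z|=r} |p(z)| from above; equality holds iff all terms c_k z^k can be made to align in phase at a single z on |z|=r.
Part (b). At z = 3 (real, on the circle |z| = r):
  p(3) = (0)·3^0 + (0)·3^1 + (1)·3^2 + (-3)·3^3 + (1)·3^4 = 9.
  |p(3)| = 9.
Check: |p(3)| = 9 ≤ 171 = M_tri(3). ✓ Equality does not hold at z = 3 (the coefficients have mixed signs, so the terms do not all align in phase there).

M_tri(3) = 171; |p(3)| = 9; equality at z=3: no.


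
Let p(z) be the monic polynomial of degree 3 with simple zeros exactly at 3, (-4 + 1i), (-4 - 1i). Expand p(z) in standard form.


The polynomial is p(z) = ∏_{α ∈ S} (z − α), where S = {3, (-4 + 1i), (-4 - 1i)}.
Expanding the product yields: p(z) = z^3 + 5·z^2 -7·z -51.
Note conjugate pairs combine to real quadratics: (z − (-4+1i))(z − (-4−1i)) = z² + 8z + 17.
The resulting polynomial has degree 3 and real coefficients as required.

p(z) = z^3 + 5·z^2 -7·z -51.


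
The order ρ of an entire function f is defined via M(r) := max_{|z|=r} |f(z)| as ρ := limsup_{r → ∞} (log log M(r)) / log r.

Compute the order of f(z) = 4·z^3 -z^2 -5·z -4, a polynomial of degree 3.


|f(z)| ≤ Σ|c_k|·r^k = O(r^3) as r → ∞. Polynomial growth is O(e^{r^ε}) for every ε > 0 (since r^3/e^{r^ε} → 0), so ρ ≤ ε for all ε > 0, i.e. ρ = 0. Every nonconstant polynomial has order 0.
Therefore ρ = 0.

Order ρ = 0.


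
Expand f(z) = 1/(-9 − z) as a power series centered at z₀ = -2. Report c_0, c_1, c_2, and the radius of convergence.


Let w = z − z₀, so z = z₀ + w.
Then -9 − z = -9 − (z₀ + w) = (-9 − z₀) − w = -7 − w.
f(z) = 1/(-7 − w) = (1/(-7)) · 1/(1 − w/(-7)) = Σ_{n≥0} w^n / (-7)^(n+1).
So c_n = 1/(-7)^(n+1):
  c_0 = 1/(-7)^1 = -1/7.
  c_1 = 1/(-7)^2 = 1/49.
  c_2 = 1/(-7)^3 = -1/343.
The series is valid for |w/d| < 1, i.e. |z − z₀| < |d|.
Radius of convergence: R = |-9 − z₀| = |-7| = 7 (distance from z₀ to the singularity z = -9).

c_0 = -1/7, c_1 = 1/49, c_2 = -1/343; R = 7.


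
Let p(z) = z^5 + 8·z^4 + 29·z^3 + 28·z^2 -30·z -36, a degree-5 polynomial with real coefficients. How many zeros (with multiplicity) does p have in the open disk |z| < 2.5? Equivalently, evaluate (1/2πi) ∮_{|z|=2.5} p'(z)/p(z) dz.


The zeros of p are: (-3 + 3i), (-3 - 3i), -2, 1, -1.
Their magnitudes are: 4.243, 4.243, 2, 1, 1.
Zeros with |z| < R = 2.5: -2, 1, -1.
Count = 3.
By the argument principle, (1/2πi) ∮_{|z|=R} p'(z)/p(z) dz equals exactly this count.

Number of zeros inside |z| < 2.5: 3.


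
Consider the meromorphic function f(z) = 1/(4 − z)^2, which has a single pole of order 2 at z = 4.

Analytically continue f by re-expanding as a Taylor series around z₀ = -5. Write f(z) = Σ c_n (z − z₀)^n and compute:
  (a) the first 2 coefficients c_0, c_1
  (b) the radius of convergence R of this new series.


Let w = z − z₀, so z = z₀ + w.
Then 4 − z = 4 − (z₀ + w) = (4 − z₀) − w = 9 − w.
f(z) = 1/(9 − w)^2 = (1/(9)^2) · (1 − w/(9))^{−2}.
By the binomial series (1−u)^{−2} = Σ_{n≥0} C(n+1, 1) u^n for |u|<1, with u = w/(9):
  c_n = C(n+1, 1) / (9)^(n+2).
  c_0 = 1/(9)^2 = 1/81.
  c_1 = 2/(9)^3 = 2/729.
The series is valid for |w/d| < 1, i.e. |z − z₀| < |d|.
Radius of convergence: R = |4 − z₀| = |9| = 9 (distance from z₀ to the singularity z = 4).

c_0 = 1/81, c_1 = 2/729; R = 9.


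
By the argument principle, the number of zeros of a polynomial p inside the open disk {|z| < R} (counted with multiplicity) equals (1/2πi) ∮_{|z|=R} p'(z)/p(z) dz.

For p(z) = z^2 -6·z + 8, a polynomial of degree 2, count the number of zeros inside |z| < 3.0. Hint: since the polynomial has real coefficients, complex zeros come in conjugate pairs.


The zeros of p are: 2, 4.
Their magnitudes are: 2, 4.
Zeros with |z| < R = 3.0: 2.
Count = 1.
By the argument principle, (1/2πi) ∮_{|z|=R} p'(z)/p(z) dz equals exactly this count.

Number of zeros inside |z| < 3.0: 1.


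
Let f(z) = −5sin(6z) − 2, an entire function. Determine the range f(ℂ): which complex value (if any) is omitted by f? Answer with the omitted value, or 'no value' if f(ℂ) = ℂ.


Little Picard bounds the complement of f(ℂ) to at most one point.
sin is entire and surjective onto ℂ: for every w ∈ ℂ, sin(ζ) = w has a solution ζ ∈ ℂ (e.g., via the complex inverse arcsin). With ζ = 6z this gives z = ζ/(6). Then -5·sin(6z) takes every value in -5·ℂ = ℂ, and adding -2 is a bijection of ℂ. So f is surjective and omits no value. (Note: only on the real line is sin bounded by [−1, 1].)

Omitted value: no value.


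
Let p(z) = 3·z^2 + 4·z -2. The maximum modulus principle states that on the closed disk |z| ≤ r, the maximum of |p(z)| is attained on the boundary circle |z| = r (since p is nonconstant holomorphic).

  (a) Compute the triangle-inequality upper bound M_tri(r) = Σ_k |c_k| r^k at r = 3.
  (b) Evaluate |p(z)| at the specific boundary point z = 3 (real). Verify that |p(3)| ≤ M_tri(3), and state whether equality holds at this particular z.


Coefficients: c_0 = -2, c_1 = 4, c_2 = 3. Radius r = 3.
Part (a). Triangle bound: M_tri(r) = Σ_k |c_k| r^k
  = |-2|·3^0 + |4|·3^1 + |3|·3^2
  = 2 + 12 + 27 = 41.
This bounds M(r) := max_{|z|=r} |p(z)| from above; equality holds iff all terms c_k z^k can be made to align in phase at a single z on |z|=r.
Part (b). At z = 3 (real, on the circle |z| = r):
  p(3) = (-2)·3^0 + (4)·3^1 + (3)·3^2 = 37.
  |p(3)| = 37.
Check: |p(3)| = 37 ≤ 41 = M_tri(3). ✓ Equality does not hold at z = 3 (the coefficients have mixed signs, so the terms do not all align in phase there).

M_tri(3) = 41; |p(3)| = 37; equality at z=3: no.


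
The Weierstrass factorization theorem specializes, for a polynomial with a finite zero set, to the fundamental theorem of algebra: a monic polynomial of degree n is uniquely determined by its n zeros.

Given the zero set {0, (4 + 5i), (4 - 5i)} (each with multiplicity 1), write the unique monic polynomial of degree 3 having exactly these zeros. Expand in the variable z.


The polynomial is p(z) = ∏_{α ∈ S} (z − α), where S = {0, (4 + 5i), (4 - 5i)}.
Expanding the product yields: p(z) = z^3 -8·z^2 + 41·z.
Note conjugate pairs combine to real quadratics: (z − (4+5i))(z − (4−5i)) = z² − 8z + 41.
The resulting polynomial has degree 3 and real coefficients as required.

p(z) = z^3 -8·z^2 + 41·z.


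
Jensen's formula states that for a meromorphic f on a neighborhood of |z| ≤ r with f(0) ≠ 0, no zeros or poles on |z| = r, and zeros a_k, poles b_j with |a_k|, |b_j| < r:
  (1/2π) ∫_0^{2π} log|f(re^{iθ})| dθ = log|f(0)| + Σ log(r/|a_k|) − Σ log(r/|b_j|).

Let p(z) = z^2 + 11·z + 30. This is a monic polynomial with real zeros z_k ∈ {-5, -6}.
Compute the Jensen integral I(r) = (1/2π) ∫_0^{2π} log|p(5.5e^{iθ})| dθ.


Zeros: -6, -5; r = 5.5.
Inside |z| < r: -5. Outside (|z| ≥ r): -6.
p(0) = 30, so log|p(0)| = log(30) = 3.4012.
Apply Jensen: I(r) = log|p(0)| + Σ_k log(r/|z_k|), summed over zeros inside |z| < r.
  log(r/|z_k|) for z_k = -5: log(5.5/5) = 0.0953
  Outside zeros (-6) contribute nothing to the Jensen sum.
Sum over inside zeros: 0.0953.
I(r) = log|p(0)| + (inside sum) = 3.4012 + 0.0953 = 3.4965.
Note: since some zeros are outside |z| ≤ r, the simplified n·log(r) form does NOT apply — only the inside zeros contribute.

I(r) ≈ 3.4965.


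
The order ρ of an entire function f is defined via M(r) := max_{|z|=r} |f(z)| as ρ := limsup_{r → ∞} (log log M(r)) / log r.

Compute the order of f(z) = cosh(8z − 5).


cosh(w) is a linear combination of e^{iw} and e^{−iw} (or e^w, e^{−w} in the hyperbolic case), so |cosh(w)| ≤ e^{|w|}. With w = 8z − 5, |w| ≤ 8|z| + 5 = 8r + 5 on |z| = r, giving M(r) ≤ e^{8r + 5}, so ρ ≤ 1. On a suitable ray (z = it for sin/cos; z = t for sinh/cosh, t real → ∞), |cosh(8z − 5)| grows like e^{8|t|}/2, so ρ ≥ 1. Hence ρ = 1.
Therefore ρ = 1.

Order ρ = 1.


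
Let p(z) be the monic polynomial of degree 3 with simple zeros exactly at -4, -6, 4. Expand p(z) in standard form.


The polynomial is p(z) = ∏_{α ∈ S} (z − α), where S = {-4, -6, 4}.
Expanding the product yields: p(z) = z^3 + 6·z^2 -16·z -96.
The resulting polynomial has degree 3 and real coefficients as required.

p(z) = z^3 + 6·z^2 -16·z -96.


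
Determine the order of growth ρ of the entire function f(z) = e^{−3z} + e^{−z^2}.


Each summand is entire of order 1 and 2 respectively (as in the single-exponential case). The order of a sum is at most the max of the orders, so ρ ≤ 2. For the lower bound: on |z|=r choose arg z so that -1z^2 is real positive; then |e^{-1z^2}| = e^{1r^2} while |e^{-3z}| ≤ e^{3r^1} = o(e^{1r^2}). So |f| ≥ e^{1r^2}(1 − o(1)) and ρ ≥ 2. Hence ρ = max(1, 2) = 2.
Therefore ρ = 2.

Order ρ = 2.


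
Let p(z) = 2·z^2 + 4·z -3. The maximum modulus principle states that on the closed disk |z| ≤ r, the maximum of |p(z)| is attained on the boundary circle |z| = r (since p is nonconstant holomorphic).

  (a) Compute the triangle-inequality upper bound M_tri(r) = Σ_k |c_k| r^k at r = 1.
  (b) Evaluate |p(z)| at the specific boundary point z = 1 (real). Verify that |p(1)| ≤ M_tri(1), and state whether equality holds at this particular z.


Coefficients: c_0 = -3, c_1 = 4, c_2 = 2. Radius r = 1.
Part (a). Triangle bound: M_tri(r) = Σ_k |c_k| r^k
  = |-3|·1^0 + |4|·1^1 + |2|·1^2
  = 3 + 4 + 2 = 9.
This bounds M(r) := max_{|z|=r} |p(z)| from above; equality holds iff all terms c_k z^k can be made to align in phase at a single z on |z|=r.
Part (b). At z = 1 (real, on the circle |z| = r):
  p(1) = (-3)·1^0 + (4)·1^1 + (2)·1^2 = 3.
  |p(1)| = 3.
Check: |p(1)| = 3 ≤ 9 = M_tri(1). ✓ Equality does not hold at z = 1 (the coefficients have mixed signs, so the terms do not all align in phase there).

M_tri(1) = 9; |p(1)| = 3; equality at z=1: no.
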